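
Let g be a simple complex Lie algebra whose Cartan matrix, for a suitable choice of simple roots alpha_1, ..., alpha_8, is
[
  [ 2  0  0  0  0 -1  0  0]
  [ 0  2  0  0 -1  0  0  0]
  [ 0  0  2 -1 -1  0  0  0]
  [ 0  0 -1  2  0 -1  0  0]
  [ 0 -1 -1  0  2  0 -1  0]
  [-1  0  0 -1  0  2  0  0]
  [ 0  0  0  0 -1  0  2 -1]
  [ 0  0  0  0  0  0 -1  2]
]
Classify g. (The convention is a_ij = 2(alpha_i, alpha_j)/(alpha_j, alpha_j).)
E_8

The matrix has rank 8 with 2's on the diagonal. Reading the off-diagonal entries as Dynkin edges (a single edge where a_ij = a_ji = -1; a double or triple edge where a_ij * a_ji = 2 or 3), the diagram is a chain of 7 nodes with one extra node attached to the third node from one end (E_8). One simple-root ordering that puts it in standard form is (alpha_8, alpha_2, alpha_7, alpha_5, alpha_3, alpha_4, alpha_6, alpha_1). So the algebra is type E_8.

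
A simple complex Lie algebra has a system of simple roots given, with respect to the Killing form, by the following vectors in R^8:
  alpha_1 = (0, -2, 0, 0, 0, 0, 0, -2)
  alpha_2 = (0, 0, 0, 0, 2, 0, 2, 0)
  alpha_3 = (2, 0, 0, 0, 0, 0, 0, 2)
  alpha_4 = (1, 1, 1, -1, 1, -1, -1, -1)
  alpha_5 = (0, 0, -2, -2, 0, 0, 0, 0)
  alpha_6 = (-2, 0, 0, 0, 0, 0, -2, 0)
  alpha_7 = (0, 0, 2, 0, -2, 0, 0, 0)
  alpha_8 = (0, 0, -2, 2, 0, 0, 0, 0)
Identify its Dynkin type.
E_8

Compute the Cartan integers a_ij = 2(alpha_i, alpha_j)/(alpha_j, alpha_j); the resulting 8x8 Cartan matrix is
[[2, 0, -1, 0, 0, 0, 0, 0], [0, 2, 0, 0, 0, -1, -1, 0], [-1, 0, 2, 0, 0, -1, 0, 0], [0, 0, 0, 2, 0, 0, 0, -1], [0, 0, 0, 0, 2, 0, -1, 0], [0, -1, -1, 0, 0, 2, 0, 0], [0, -1, 0, 0, -1, 0, 2, -1], [0, 0, 0, -1, 0, 0, -1, 2]].
All simple roots have the same length, so the diagram is simply laced. The associated Dynkin diagram is a chain of 7 nodes with one extra node attached to the third node from one end (E_8), so the type is E_8.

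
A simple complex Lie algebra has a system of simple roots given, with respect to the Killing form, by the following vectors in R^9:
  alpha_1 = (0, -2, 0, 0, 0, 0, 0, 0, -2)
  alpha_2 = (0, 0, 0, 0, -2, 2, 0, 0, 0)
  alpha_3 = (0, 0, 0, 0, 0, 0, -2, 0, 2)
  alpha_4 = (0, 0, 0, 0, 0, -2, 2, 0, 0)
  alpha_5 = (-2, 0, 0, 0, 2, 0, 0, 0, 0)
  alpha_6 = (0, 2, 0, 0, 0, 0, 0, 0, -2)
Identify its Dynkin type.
D_6 (so(12))

Compute the Cartan integers a_ij = 2(alpha_i, alpha_j)/(alpha_j, alpha_j); the resulting 6x6 Cartan matrix is
[[2, 0, -1, 0, 0, 0], [0, 2, 0, -1, -1, 0], [-1, 0, 2, -1, 0, -1], [0, -1, -1, 2, 0, 0], [0, -1, 0, 0, 2, 0], [0, 0, -1, 0, 0, 2]].
All simple roots have the same length, so the diagram is simply laced. The associated Dynkin diagram is a chain of 4 nodes with a fork of two nodes at one end (D_6), so the type is D_6 (the algebra so(12)).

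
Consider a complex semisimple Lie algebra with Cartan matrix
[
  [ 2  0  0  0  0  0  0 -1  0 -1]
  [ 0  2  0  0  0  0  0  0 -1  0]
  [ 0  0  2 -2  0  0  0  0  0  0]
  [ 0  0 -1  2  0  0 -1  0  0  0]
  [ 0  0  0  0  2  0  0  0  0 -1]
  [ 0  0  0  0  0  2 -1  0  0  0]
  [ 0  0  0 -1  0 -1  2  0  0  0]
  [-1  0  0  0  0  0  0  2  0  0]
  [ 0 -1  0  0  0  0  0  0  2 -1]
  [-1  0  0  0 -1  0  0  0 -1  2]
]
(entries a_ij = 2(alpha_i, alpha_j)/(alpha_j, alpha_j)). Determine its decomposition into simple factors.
C_4 ⊕ E_6

The diagram associated to this matrix has two connected components: the simple roots {alpha_3, alpha_4, alpha_6, alpha_7} form a chain of 4 nodes with a double edge at one end; the terminal node there is the unique long simple root (C_4), and {alpha_1, alpha_2, alpha_5, alpha_8, alpha_9, alpha_10} form a chain of 5 nodes with one extra node attached to the third node from one end (E_6). A semisimple Lie algebra decomposes uniquely as the direct sum of simple ideals, one per connected component of its Dynkin diagram, so g ≅ C_4 ⊕ E_6 (dimension 36 + 78 = 114).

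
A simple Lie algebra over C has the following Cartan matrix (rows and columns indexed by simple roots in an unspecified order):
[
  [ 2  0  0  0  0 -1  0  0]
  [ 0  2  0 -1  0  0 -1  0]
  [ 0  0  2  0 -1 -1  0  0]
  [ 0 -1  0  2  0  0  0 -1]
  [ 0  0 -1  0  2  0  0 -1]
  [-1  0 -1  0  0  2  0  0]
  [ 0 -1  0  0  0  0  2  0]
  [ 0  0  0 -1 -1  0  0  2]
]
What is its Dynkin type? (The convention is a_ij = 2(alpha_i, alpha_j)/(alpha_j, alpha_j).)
The matrix has rank 8 with 2's on the diagonal. Reading the off-diagonal entries as Dynkin edges (a single edge where a_ij = a_ji = -1; a double or triple edge where a_ij * a_ji = 2 or 3), the diagram is a chain of 8 nodes with single edges (A_8). One simple-root ordering that puts it in standard form is (alpha_7, alpha_2, alpha_4, alpha_8, alpha_5, alpha_3, alpha_6, alpha_1). So the algebra is type A_8, i.e. sl(9).

type A_8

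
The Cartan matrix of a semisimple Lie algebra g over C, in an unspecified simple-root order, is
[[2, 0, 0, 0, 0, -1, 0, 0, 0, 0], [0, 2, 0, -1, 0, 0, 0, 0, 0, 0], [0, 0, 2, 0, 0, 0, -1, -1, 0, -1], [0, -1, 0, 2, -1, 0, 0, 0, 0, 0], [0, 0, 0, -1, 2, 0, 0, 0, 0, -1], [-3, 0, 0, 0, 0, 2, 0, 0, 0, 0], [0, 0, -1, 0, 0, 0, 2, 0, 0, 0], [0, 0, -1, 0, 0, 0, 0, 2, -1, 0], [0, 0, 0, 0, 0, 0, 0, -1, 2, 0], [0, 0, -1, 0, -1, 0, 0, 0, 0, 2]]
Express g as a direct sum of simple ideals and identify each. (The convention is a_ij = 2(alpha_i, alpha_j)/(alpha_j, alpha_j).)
The diagram associated to this matrix has two connected components: the simple roots {alpha_2, alpha_3, alpha_4, alpha_5, alpha_7, alpha_8, alpha_9, alpha_10} form a chain of 7 nodes with one extra node attached to the third node from one end (E_8), and {alpha_1, alpha_6} form two nodes joined by a triple edge (G_2). A semisimple Lie algebra decomposes uniquely as the direct sum of simple ideals, one per connected component of its Dynkin diagram, so g ≅ E_8 ⊕ G_2 (dimension 248 + 14 = 262).

E_8 + G_2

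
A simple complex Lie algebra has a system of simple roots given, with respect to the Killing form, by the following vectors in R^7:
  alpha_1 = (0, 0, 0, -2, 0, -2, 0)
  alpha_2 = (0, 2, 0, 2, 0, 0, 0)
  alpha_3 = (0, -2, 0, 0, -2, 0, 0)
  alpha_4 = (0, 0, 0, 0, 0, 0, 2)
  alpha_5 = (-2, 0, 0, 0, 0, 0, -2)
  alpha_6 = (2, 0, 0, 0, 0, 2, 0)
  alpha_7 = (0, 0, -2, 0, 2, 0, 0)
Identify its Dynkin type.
Compute the Cartan integers a_ij = 2(alpha_i, alpha_j)/(alpha_j, alpha_j); the resulting 7x7 Cartan matrix is
[[2, -1, 0, 0, 0, -1, 0], [-1, 2, -1, 0, 0, 0, 0], [0, -1, 2, 0, 0, 0, -1], [0, 0, 0, 2, -1, 0, 0], [0, 0, 0, -2, 2, -1, 0], [-1, 0, 0, 0, -1, 2, 0], [0, 0, -1, 0, 0, 0, 2]].
The roots have two lengths (squared-length ratio 2:1); the short ones are alpha_{4}. The associated Dynkin diagram is a chain of 7 nodes with a double edge at one end; the terminal node there is the unique short simple root (B_7), so the type is B_7 (the algebra so(15)).

type B_7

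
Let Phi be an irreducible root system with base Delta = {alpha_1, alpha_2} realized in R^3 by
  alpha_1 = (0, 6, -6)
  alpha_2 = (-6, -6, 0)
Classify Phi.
Compute the Cartan integers a_ij = 2(alpha_i, alpha_j)/(alpha_j, alpha_j); the resulting 2x2 Cartan matrix is
[[2, -1], [-1, 2]].
All simple roots have the same length, so the diagram is simply laced. The associated Dynkin diagram is a chain of 2 nodes with single edges (A_2), so the type is A_2 (the algebra sl(3)).

A_2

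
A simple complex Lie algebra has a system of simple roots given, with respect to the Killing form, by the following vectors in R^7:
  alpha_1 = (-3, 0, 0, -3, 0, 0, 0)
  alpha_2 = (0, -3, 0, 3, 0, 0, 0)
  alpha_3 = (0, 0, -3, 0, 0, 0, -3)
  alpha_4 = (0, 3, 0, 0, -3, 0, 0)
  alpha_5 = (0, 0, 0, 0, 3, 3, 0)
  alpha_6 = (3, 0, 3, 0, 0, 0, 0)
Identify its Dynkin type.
A6

Compute the Cartan integers a_ij = 2(alpha_i, alpha_j)/(alpha_j, alpha_j); the resulting 6x6 Cartan matrix is
[[2, -1, 0, 0, 0, -1], [-1, 2, 0, -1, 0, 0], [0, 0, 2, 0, 0, -1], [0, -1, 0, 2, -1, 0], [0, 0, 0, -1, 2, 0], [-1, 0, -1, 0, 0, 2]].
All simple roots have the same length, so the diagram is simply laced. The associated Dynkin diagram is a chain of 6 nodes with single edges (A_6), so the type is A_6 (the algebra sl(7)).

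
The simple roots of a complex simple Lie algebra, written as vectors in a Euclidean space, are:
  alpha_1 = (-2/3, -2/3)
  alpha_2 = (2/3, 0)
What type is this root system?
B_2 (so(5))

Compute the Cartan integers a_ij = 2(alpha_i, alpha_j)/(alpha_j, alpha_j); the resulting 2x2 Cartan matrix is
[[2, -2], [-1, 2]].
The roots have two lengths (squared-length ratio 2:1); the short ones are alpha_{2}. The associated Dynkin diagram is a chain of 2 nodes with a double edge at one end; the terminal node there is the unique short simple root (B_2), so the type is B_2 (the algebra so(5)).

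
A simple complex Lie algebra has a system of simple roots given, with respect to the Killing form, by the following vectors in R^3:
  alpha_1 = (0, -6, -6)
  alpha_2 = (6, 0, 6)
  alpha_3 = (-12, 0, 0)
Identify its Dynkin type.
Compute the Cartan integers a_ij = 2(alpha_i, alpha_j)/(alpha_j, alpha_j); the resulting 3x3 Cartan matrix is
[[2, -1, 0], [-1, 2, -1], [0, -2, 2]].
The roots have two lengths (squared-length ratio 2:1); the short ones are alpha_{1,2}. The associated Dynkin diagram is a chain of 3 nodes with a double edge at one end; the terminal node there is the unique long simple root (C_3), so the type is C_3 (the algebra sp(6)).

type C_3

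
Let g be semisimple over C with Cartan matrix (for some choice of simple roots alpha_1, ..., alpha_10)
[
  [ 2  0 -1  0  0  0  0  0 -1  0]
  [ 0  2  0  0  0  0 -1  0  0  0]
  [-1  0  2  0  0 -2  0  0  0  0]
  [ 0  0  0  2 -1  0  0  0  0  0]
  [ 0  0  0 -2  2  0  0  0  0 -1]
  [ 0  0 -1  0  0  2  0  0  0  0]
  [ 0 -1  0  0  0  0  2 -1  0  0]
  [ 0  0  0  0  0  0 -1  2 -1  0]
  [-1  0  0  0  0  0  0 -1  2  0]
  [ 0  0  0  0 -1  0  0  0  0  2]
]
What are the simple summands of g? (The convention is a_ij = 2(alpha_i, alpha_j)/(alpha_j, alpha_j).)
The diagram associated to this matrix has two connected components: the simple roots {alpha_4, alpha_5, alpha_10} form a chain of 3 nodes with a double edge at one end; the terminal node there is the unique short simple root (B_3), and {alpha_1, alpha_2, alpha_3, alpha_6, alpha_7, alpha_8, alpha_9} form a chain of 7 nodes with a double edge at one end; the terminal node there is the unique short simple root (B_7). A semisimple Lie algebra decomposes uniquely as the direct sum of simple ideals, one per connected component of its Dynkin diagram, so g ≅ B_3 ⊕ B_7 (dimension 21 + 105 = 126).

B_3 + B_7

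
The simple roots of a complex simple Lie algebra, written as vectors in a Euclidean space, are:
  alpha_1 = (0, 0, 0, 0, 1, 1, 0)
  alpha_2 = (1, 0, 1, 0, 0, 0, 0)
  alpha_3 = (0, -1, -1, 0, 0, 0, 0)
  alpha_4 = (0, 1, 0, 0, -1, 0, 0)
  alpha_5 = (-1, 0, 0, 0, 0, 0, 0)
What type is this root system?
B_5 (so(11))

Compute the Cartan integers a_ij = 2(alpha_i, alpha_j)/(alpha_j, alpha_j); the resulting 5x5 Cartan matrix is
[[2, 0, 0, -1, 0], [0, 2, -1, 0, -2], [0, -1, 2, -1, 0], [-1, 0, -1, 2, 0], [0, -1, 0, 0, 2]].
The roots have two lengths (squared-length ratio 2:1); the short ones are alpha_{5}. The associated Dynkin diagram is a chain of 5 nodes with a double edge at one end; the terminal node there is the unique short simple root (B_5), so the type is B_5 (the algebra so(11)).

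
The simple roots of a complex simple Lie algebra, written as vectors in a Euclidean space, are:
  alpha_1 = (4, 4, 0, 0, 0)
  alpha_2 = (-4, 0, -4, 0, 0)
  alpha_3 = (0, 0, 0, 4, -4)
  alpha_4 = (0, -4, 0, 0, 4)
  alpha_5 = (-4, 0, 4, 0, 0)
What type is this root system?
Compute the Cartan integers a_ij = 2(alpha_i, alpha_j)/(alpha_j, alpha_j); the resulting 5x5 Cartan matrix is
[[2, -1, 0, -1, -1], [-1, 2, 0, 0, 0], [0, 0, 2, -1, 0], [-1, 0, -1, 2, 0], [-1, 0, 0, 0, 2]].
All simple roots have the same length, so the diagram is simply laced. The associated Dynkin diagram is a chain of 3 nodes with a fork of two nodes at one end (D_5), so the type is D_5 (the algebra so(10)).

D5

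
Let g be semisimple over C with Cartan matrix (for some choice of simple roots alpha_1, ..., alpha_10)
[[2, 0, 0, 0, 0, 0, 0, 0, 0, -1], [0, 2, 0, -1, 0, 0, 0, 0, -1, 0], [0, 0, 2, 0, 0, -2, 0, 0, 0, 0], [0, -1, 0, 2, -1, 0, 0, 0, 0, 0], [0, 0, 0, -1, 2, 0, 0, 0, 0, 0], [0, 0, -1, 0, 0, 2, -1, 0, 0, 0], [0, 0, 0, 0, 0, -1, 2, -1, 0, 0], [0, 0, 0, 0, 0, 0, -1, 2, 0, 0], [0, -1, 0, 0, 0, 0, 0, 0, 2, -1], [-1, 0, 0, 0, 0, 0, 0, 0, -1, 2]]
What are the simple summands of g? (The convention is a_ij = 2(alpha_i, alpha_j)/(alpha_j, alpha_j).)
The diagram associated to this matrix has two connected components: the simple roots {alpha_1, alpha_2, alpha_4, alpha_5, alpha_9, alpha_10} form a chain of 6 nodes with single edges (A_6), and {alpha_3, alpha_6, alpha_7, alpha_8} form a chain of 4 nodes with a double edge at one end; the terminal node there is the unique long simple root (C_4). A semisimple Lie algebra decomposes uniquely as the direct sum of simple ideals, one per connected component of its Dynkin diagram, so g ≅ A_6 ⊕ C_4 (dimension 48 + 36 = 84).

A_6 + C_4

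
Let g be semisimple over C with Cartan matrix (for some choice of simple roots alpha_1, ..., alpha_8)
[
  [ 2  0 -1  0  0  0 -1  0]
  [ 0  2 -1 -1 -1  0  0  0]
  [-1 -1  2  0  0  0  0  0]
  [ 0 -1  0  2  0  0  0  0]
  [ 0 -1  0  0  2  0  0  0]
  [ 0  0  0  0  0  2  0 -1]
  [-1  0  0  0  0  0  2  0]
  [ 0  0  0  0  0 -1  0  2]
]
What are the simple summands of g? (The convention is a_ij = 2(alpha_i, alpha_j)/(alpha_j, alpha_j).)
type A_2 + type D_6

The diagram associated to this matrix has two connected components: the simple roots {alpha_6, alpha_8} form a chain of 2 nodes with single edges (A_2), and {alpha_1, alpha_2, alpha_3, alpha_4, alpha_5, alpha_7} form a chain of 4 nodes with a fork of two nodes at one end (D_6). A semisimple Lie algebra decomposes uniquely as the direct sum of simple ideals, one per connected component of its Dynkin diagram, so g ≅ A_2 ⊕ D_6 (dimension 8 + 66 = 74).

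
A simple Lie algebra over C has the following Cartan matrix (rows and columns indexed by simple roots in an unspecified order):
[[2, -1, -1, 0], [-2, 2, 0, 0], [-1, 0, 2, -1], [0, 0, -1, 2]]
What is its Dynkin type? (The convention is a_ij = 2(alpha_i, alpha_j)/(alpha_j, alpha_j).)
C_4 (sp(8))

The matrix has rank 4 with 2's on the diagonal. Reading the off-diagonal entries as Dynkin edges (a single edge where a_ij = a_ji = -1; a double or triple edge where a_ij * a_ji = 2 or 3), the diagram is a chain of 4 nodes with a double edge at one end; the terminal node there is the unique long simple root (C_4). One simple-root ordering that puts it in standard form is (alpha_4, alpha_3, alpha_1, alpha_2). So the algebra is type C_4, i.e. sp(8).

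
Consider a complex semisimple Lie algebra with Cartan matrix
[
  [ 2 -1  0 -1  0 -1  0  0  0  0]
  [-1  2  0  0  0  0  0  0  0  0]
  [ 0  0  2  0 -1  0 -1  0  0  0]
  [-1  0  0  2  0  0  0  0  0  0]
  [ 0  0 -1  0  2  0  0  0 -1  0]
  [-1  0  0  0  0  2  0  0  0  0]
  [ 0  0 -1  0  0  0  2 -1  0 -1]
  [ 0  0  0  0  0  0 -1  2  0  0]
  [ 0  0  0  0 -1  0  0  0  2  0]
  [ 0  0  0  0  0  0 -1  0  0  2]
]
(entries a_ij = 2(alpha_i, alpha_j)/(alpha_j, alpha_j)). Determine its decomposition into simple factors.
The diagram associated to this matrix has two connected components: the simple roots {alpha_1, alpha_2, alpha_4, alpha_6} form a chain of 2 nodes with a fork of two nodes at one end (D_4), and {alpha_3, alpha_5, alpha_7, alpha_8, alpha_9, alpha_10} form a chain of 4 nodes with a fork of two nodes at one end (D_6). A semisimple Lie algebra decomposes uniquely as the direct sum of simple ideals, one per connected component of its Dynkin diagram, so g ≅ D_4 ⊕ D_6 (dimension 28 + 66 = 94).

D4 ⊕ D6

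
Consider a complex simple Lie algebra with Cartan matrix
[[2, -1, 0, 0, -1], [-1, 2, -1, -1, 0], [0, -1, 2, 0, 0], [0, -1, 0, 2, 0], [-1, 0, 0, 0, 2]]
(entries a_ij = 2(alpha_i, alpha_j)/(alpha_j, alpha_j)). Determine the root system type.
D_5

The matrix has rank 5 with 2's on the diagonal. Reading the off-diagonal entries as Dynkin edges (a single edge where a_ij = a_ji = -1; a double or triple edge where a_ij * a_ji = 2 or 3), the diagram is a chain of 3 nodes with a fork of two nodes at one end (D_5). One simple-root ordering that puts it in standard form is (alpha_5, alpha_1, alpha_2, alpha_3, alpha_4). So the algebra is type D_5, i.e. so(10).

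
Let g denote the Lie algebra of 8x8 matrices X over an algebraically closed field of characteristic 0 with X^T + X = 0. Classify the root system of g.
D4

This is so(8) with 8 even, which has dimension 8(8-1)/2 = 28 and rank 8/2 = 4. In the classification of classical Lie algebras, the orthogonal algebra so(2n) in an even number of variables has type D_n; here n = 4, so the Dynkin diagram is a chain of 2 nodes with a fork of two nodes at one end (D_4). Hence the type is D_4.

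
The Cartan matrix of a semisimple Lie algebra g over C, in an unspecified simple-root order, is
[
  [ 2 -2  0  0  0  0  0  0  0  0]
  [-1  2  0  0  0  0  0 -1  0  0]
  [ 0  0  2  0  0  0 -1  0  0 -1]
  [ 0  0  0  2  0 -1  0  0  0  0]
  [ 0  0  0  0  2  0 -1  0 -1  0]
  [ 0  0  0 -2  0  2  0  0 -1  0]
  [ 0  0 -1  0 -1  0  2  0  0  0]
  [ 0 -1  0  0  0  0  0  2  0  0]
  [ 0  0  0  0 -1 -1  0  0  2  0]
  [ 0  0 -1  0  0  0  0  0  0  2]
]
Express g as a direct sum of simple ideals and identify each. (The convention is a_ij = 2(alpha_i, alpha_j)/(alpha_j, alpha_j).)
B_7 (so(15)) + C_3 (sp(6))

The diagram associated to this matrix has two connected components: the simple roots {alpha_3, alpha_4, alpha_5, alpha_6, alpha_7, alpha_9, alpha_10} form a chain of 7 nodes with a double edge at one end; the terminal node there is the unique short simple root (B_7), and {alpha_1, alpha_2, alpha_8} form a chain of 3 nodes with a double edge at one end; the terminal node there is the unique long simple root (C_3). A semisimple Lie algebra decomposes uniquely as the direct sum of simple ideals, one per connected component of its Dynkin diagram, so g ≅ B_7 ⊕ C_3 (dimension 105 + 21 = 126).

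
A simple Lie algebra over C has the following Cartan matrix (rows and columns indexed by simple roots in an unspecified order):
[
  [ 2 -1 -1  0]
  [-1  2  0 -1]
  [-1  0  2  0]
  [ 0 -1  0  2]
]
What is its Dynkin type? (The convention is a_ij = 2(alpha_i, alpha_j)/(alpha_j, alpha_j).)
The matrix has rank 4 with 2's on the diagonal. Reading the off-diagonal entries as Dynkin edges (a single edge where a_ij = a_ji = -1; a double or triple edge where a_ij * a_ji = 2 or 3), the diagram is a chain of 4 nodes with single edges (A_4). One simple-root ordering that puts it in standard form is (alpha_3, alpha_1, alpha_2, alpha_4). So the algebra is type A_4, i.e. sl(5).

A4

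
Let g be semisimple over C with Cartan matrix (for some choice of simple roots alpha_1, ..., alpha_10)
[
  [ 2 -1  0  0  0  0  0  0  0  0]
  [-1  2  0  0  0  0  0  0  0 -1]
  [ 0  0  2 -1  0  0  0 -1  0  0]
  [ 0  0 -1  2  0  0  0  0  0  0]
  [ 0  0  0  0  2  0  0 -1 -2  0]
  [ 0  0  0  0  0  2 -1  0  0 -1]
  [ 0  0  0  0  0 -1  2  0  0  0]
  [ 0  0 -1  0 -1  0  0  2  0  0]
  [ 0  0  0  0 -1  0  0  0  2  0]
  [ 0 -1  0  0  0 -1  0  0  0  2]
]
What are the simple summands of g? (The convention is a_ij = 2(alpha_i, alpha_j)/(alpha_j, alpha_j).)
A_5 ⊕ B_5

The diagram associated to this matrix has two connected components: the simple roots {alpha_1, alpha_2, alpha_6, alpha_7, alpha_10} form a chain of 5 nodes with single edges (A_5), and {alpha_3, alpha_4, alpha_5, alpha_8, alpha_9} form a chain of 5 nodes with a double edge at one end; the terminal node there is the unique short simple root (B_5). A semisimple Lie algebra decomposes uniquely as the direct sum of simple ideals, one per connected component of its Dynkin diagram, so g ≅ A_5 ⊕ B_5 (dimension 35 + 55 = 90).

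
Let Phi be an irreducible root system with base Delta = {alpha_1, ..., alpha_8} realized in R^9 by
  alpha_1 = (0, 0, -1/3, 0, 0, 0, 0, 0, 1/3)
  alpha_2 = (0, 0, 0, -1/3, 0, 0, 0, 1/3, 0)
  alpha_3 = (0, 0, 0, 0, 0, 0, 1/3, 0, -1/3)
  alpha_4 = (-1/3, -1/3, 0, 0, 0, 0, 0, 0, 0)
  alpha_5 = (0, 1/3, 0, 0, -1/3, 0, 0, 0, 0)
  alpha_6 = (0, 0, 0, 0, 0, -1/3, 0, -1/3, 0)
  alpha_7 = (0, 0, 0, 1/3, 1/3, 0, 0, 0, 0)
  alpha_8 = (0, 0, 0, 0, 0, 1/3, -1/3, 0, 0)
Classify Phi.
type A_8

Compute the Cartan integers a_ij = 2(alpha_i, alpha_j)/(alpha_j, alpha_j); the resulting 8x8 Cartan matrix is
[[2, 0, -1, 0, 0, 0, 0, 0], [0, 2, 0, 0, 0, -1, -1, 0], [-1, 0, 2, 0, 0, 0, 0, -1], [0, 0, 0, 2, -1, 0, 0, 0], [0, 0, 0, -1, 2, 0, -1, 0], [0, -1, 0, 0, 0, 2, 0, -1], [0, -1, 0, 0, -1, 0, 2, 0], [0, 0, -1, 0, 0, -1, 0, 2]].
All simple roots have the same length, so the diagram is simply laced. The associated Dynkin diagram is a chain of 8 nodes with single edges (A_8), so the type is A_8 (the algebra sl(9)).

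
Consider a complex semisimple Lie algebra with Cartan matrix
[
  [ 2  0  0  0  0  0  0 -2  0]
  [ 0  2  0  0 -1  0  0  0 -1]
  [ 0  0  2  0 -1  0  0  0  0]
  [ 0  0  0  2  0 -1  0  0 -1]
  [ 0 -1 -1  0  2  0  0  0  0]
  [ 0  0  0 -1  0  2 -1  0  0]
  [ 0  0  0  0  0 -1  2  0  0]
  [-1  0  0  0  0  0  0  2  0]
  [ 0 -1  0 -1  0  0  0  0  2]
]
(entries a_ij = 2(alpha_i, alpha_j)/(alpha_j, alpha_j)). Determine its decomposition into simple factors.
type A_7 ⊕ type B_2

The diagram associated to this matrix has two connected components: the simple roots {alpha_2, alpha_3, alpha_4, alpha_5, alpha_6, alpha_7, alpha_9} form a chain of 7 nodes with single edges (A_7), and {alpha_1, alpha_8} form a chain of 2 nodes with a double edge at one end; the terminal node there is the unique short simple root (B_2). A semisimple Lie algebra decomposes uniquely as the direct sum of simple ideals, one per connected component of its Dynkin diagram, so g ≅ A_7 ⊕ B_2 (dimension 63 + 10 = 73).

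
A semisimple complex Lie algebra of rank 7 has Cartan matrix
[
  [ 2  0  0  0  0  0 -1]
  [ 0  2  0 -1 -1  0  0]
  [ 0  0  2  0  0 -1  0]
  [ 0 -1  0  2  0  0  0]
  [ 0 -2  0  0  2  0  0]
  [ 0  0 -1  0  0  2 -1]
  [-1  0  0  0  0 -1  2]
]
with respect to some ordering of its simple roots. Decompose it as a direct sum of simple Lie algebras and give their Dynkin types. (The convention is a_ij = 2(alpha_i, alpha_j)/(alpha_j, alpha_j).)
The diagram associated to this matrix has two connected components: the simple roots {alpha_1, alpha_3, alpha_6, alpha_7} form a chain of 4 nodes with single edges (A_4), and {alpha_2, alpha_4, alpha_5} form a chain of 3 nodes with a double edge at one end; the terminal node there is the unique long simple root (C_3). A semisimple Lie algebra decomposes uniquely as the direct sum of simple ideals, one per connected component of its Dynkin diagram, so g ≅ A_4 ⊕ C_3 (dimension 24 + 21 = 45).

type A_4 ⊕ type C_3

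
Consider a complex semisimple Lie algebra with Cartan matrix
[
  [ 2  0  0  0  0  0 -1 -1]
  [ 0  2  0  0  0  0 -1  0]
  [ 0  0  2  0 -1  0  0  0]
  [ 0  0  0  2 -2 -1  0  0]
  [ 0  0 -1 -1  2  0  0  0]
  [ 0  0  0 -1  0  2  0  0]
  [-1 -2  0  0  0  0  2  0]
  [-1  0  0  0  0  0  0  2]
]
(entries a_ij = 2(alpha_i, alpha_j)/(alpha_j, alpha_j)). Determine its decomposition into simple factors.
The diagram associated to this matrix has two connected components: the simple roots {alpha_1, alpha_2, alpha_7, alpha_8} form a chain of 4 nodes with a double edge at one end; the terminal node there is the unique short simple root (B_4), and {alpha_3, alpha_4, alpha_5, alpha_6} form a chain of 4 nodes with a double edge between the middle two (F_4). A semisimple Lie algebra decomposes uniquely as the direct sum of simple ideals, one per connected component of its Dynkin diagram, so g ≅ B_4 ⊕ F_4 (dimension 36 + 52 = 88).

B_4 (so(9)) + F_4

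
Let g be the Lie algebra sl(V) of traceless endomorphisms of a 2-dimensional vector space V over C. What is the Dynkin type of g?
This is sl(2), which has dimension 2^2 - 1 = 3 and rank 2 - 1 = 1 (a Cartan subalgebra is the diagonal traceless matrices). In the classification of classical Lie algebras, the special linear algebra sl(n+1) has type A_n; here n = 1, so the Dynkin diagram is a chain of 1 nodes with single edges (A_1). Hence the type is A_1.

A1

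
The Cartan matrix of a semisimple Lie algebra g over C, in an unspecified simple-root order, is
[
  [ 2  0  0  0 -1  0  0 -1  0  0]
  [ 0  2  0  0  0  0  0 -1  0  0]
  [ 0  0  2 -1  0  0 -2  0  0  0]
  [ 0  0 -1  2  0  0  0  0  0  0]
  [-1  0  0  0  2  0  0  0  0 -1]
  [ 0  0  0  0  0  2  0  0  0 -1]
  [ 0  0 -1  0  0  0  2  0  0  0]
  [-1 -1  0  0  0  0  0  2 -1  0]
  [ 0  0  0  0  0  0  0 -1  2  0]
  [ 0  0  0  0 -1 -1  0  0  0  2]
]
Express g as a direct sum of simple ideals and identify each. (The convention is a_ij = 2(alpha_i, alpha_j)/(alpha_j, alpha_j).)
B3 + D7

The diagram associated to this matrix has two connected components: the simple roots {alpha_3, alpha_4, alpha_7} form a chain of 3 nodes with a double edge at one end; the terminal node there is the unique short simple root (B_3), and {alpha_1, alpha_2, alpha_5, alpha_6, alpha_8, alpha_9, alpha_10} form a chain of 5 nodes with a fork of two nodes at one end (D_7). A semisimple Lie algebra decomposes uniquely as the direct sum of simple ideals, one per connected component of its Dynkin diagram, so g ≅ B_3 ⊕ D_7 (dimension 21 + 91 = 112).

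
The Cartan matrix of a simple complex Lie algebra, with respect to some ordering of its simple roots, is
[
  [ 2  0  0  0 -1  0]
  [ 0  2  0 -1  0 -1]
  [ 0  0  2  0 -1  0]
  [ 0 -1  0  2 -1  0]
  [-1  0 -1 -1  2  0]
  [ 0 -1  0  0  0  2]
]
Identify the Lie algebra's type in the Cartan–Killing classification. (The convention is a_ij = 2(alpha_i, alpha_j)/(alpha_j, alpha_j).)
D_6 (so(12))

The matrix has rank 6 with 2's on the diagonal. Reading the off-diagonal entries as Dynkin edges (a single edge where a_ij = a_ji = -1; a double or triple edge where a_ij * a_ji = 2 or 3), the diagram is a chain of 4 nodes with a fork of two nodes at one end (D_6). One simple-root ordering that puts it in standard form is (alpha_6, alpha_2, alpha_4, alpha_5, alpha_1, alpha_3). So the algebra is type D_6, i.e. so(12).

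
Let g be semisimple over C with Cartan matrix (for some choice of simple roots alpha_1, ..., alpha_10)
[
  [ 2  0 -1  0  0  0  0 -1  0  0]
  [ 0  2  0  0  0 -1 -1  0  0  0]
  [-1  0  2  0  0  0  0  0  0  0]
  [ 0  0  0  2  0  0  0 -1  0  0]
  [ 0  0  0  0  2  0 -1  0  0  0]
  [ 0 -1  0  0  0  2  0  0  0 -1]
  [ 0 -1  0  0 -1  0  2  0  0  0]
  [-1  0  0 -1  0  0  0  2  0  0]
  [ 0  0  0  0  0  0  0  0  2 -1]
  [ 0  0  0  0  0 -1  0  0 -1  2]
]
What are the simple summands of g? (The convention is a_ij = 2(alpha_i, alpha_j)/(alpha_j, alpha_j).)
The diagram associated to this matrix has two connected components: the simple roots {alpha_1, alpha_3, alpha_4, alpha_8} form a chain of 4 nodes with single edges (A_4), and {alpha_2, alpha_5, alpha_6, alpha_7, alpha_9, alpha_10} form a chain of 6 nodes with single edges (A_6). A semisimple Lie algebra decomposes uniquely as the direct sum of simple ideals, one per connected component of its Dynkin diagram, so g ≅ A_4 ⊕ A_6 (dimension 24 + 48 = 72).

A_4 (sl(5)) ⊕ A_6 (sl(7))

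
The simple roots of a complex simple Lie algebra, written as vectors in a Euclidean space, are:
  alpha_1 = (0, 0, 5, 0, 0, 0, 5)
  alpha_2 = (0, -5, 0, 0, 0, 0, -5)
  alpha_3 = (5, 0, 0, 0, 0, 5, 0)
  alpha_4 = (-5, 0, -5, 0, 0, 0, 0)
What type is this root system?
Compute the Cartan integers a_ij = 2(alpha_i, alpha_j)/(alpha_j, alpha_j); the resulting 4x4 Cartan matrix is
[[2, -1, 0, -1], [-1, 2, 0, 0], [0, 0, 2, -1], [-1, 0, -1, 2]].
All simple roots have the same length, so the diagram is simply laced. The associated Dynkin diagram is a chain of 4 nodes with single edges (A_4), so the type is A_4 (the algebra sl(5)).

A4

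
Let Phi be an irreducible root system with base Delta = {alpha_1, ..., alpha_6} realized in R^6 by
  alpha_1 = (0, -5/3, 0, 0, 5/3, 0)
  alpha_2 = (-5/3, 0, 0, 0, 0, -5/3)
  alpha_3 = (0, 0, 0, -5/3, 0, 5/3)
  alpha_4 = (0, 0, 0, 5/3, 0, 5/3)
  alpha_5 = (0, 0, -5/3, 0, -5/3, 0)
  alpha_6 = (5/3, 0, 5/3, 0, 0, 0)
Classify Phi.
D_6 (so(12))

Compute the Cartan integers a_ij = 2(alpha_i, alpha_j)/(alpha_j, alpha_j); the resulting 6x6 Cartan matrix is
[[2, 0, 0, 0, -1, 0], [0, 2, -1, -1, 0, -1], [0, -1, 2, 0, 0, 0], [0, -1, 0, 2, 0, 0], [-1, 0, 0, 0, 2, -1], [0, -1, 0, 0, -1, 2]].
All simple roots have the same length, so the diagram is simply laced. The associated Dynkin diagram is a chain of 4 nodes with a fork of two nodes at one end (D_6), so the type is D_6 (the algebra so(12)).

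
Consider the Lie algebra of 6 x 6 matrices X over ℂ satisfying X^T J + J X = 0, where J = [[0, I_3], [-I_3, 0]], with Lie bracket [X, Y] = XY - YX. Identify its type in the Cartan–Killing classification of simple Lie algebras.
C_3

This is sp(6), which has dimension 6(6+1)/2 = 21 and rank 6/2 = 3. In the classification of classical Lie algebras, the symplectic algebra sp(2n) has type C_n; here n = 3, so the Dynkin diagram is a chain of 3 nodes with a double edge at one end; the terminal node there is the unique long simple root (C_3). Hence the type is C_3.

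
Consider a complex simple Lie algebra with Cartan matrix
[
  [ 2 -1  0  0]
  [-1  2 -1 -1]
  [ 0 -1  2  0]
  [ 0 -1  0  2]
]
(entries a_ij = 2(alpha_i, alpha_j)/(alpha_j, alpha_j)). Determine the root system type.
D4

The matrix has rank 4 with 2's on the diagonal. Reading the off-diagonal entries as Dynkin edges (a single edge where a_ij = a_ji = -1; a double or triple edge where a_ij * a_ji = 2 or 3), the diagram is a chain of 2 nodes with a fork of two nodes at one end (D_4). One simple-root ordering that puts it in standard form is (alpha_1, alpha_2, alpha_3, alpha_4). So the algebra is type D_4, i.e. so(8).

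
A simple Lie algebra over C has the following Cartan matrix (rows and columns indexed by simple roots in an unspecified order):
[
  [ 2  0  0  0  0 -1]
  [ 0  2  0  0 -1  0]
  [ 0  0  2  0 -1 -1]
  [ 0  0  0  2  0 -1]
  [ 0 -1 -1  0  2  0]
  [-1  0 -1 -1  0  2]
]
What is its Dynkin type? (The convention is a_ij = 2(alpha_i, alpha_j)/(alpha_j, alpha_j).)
D6

The matrix has rank 6 with 2's on the diagonal. Reading the off-diagonal entries as Dynkin edges (a single edge where a_ij = a_ji = -1; a double or triple edge where a_ij * a_ji = 2 or 3), the diagram is a chain of 4 nodes with a fork of two nodes at one end (D_6). One simple-root ordering that puts it in standard form is (alpha_2, alpha_5, alpha_3, alpha_6, alpha_4, alpha_1). So the algebra is type D_6, i.e. so(12).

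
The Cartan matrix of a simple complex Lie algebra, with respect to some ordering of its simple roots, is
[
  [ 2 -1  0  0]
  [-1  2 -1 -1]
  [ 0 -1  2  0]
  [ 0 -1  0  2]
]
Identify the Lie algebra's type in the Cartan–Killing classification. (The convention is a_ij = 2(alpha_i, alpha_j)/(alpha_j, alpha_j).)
type D_4

The matrix has rank 4 with 2's on the diagonal. Reading the off-diagonal entries as Dynkin edges (a single edge where a_ij = a_ji = -1; a double or triple edge where a_ij * a_ji = 2 or 3), the diagram is a chain of 2 nodes with a fork of two nodes at one end (D_4). One simple-root ordering that puts it in standard form is (alpha_4, alpha_2, alpha_1, alpha_3). So the algebra is type D_4, i.e. so(8).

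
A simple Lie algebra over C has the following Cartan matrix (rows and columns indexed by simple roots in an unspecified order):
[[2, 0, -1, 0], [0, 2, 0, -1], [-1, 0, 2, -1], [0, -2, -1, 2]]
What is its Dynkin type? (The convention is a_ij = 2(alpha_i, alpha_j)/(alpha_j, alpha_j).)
The matrix has rank 4 with 2's on the diagonal. Reading the off-diagonal entries as Dynkin edges (a single edge where a_ij = a_ji = -1; a double or triple edge where a_ij * a_ji = 2 or 3), the diagram is a chain of 4 nodes with a double edge at one end; the terminal node there is the unique short simple root (B_4). One simple-root ordering that puts it in standard form is (alpha_1, alpha_3, alpha_4, alpha_2). So the algebra is type B_4, i.e. so(9).

B_4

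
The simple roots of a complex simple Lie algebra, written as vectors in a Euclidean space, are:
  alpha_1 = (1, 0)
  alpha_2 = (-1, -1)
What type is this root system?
Compute the Cartan integers a_ij = 2(alpha_i, alpha_j)/(alpha_j, alpha_j); the resulting 2x2 Cartan matrix is
[[2, -1], [-2, 2]].
The roots have two lengths (squared-length ratio 2:1); the short ones are alpha_{1}. The associated Dynkin diagram is a chain of 2 nodes with a double edge at one end; the terminal node there is the unique short simple root (B_2), so the type is B_2 (the algebra so(5)).

B_2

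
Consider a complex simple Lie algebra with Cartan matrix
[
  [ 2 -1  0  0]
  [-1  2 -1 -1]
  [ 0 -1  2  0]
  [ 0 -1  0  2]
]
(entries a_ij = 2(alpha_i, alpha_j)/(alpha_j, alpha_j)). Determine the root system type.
D_4 (so(8))

The matrix has rank 4 with 2's on the diagonal. Reading the off-diagonal entries as Dynkin edges (a single edge where a_ij = a_ji = -1; a double or triple edge where a_ij * a_ji = 2 or 3), the diagram is a chain of 2 nodes with a fork of two nodes at one end (D_4). One simple-root ordering that puts it in standard form is (alpha_4, alpha_2, alpha_1, alpha_3). So the algebra is type D_4, i.e. so(8).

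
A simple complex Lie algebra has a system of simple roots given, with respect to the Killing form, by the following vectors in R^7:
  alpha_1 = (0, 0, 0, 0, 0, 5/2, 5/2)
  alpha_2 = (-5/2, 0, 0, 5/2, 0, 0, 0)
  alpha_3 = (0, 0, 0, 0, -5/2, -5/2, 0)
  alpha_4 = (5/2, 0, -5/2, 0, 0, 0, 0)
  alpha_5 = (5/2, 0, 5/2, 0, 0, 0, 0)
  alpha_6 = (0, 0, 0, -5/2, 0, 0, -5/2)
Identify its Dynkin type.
Compute the Cartan integers a_ij = 2(alpha_i, alpha_j)/(alpha_j, alpha_j); the resulting 6x6 Cartan matrix is
[[2, 0, -1, 0, 0, -1], [0, 2, 0, -1, -1, -1], [-1, 0, 2, 0, 0, 0], [0, -1, 0, 2, 0, 0], [0, -1, 0, 0, 2, 0], [-1, -1, 0, 0, 0, 2]].
All simple roots have the same length, so the diagram is simply laced. The associated Dynkin diagram is a chain of 4 nodes with a fork of two nodes at one end (D_6), so the type is D_6 (the algebra so(12)).

type D_6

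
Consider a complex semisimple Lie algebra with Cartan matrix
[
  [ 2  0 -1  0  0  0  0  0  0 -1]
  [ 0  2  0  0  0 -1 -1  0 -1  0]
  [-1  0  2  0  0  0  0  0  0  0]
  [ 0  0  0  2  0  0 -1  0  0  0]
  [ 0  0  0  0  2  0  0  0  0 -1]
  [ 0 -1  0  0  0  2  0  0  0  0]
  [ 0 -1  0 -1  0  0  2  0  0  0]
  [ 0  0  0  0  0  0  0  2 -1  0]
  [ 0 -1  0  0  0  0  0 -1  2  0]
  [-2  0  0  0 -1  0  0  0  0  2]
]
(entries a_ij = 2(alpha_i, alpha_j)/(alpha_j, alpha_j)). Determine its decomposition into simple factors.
The diagram associated to this matrix has two connected components: the simple roots {alpha_2, alpha_4, alpha_6, alpha_7, alpha_8, alpha_9} form a chain of 5 nodes with one extra node attached to the third node from one end (E_6), and {alpha_1, alpha_3, alpha_5, alpha_10} form a chain of 4 nodes with a double edge between the middle two (F_4). A semisimple Lie algebra decomposes uniquely as the direct sum of simple ideals, one per connected component of its Dynkin diagram, so g ≅ E_6 ⊕ F_4 (dimension 78 + 52 = 130).

type E_6 ⊕ type F_4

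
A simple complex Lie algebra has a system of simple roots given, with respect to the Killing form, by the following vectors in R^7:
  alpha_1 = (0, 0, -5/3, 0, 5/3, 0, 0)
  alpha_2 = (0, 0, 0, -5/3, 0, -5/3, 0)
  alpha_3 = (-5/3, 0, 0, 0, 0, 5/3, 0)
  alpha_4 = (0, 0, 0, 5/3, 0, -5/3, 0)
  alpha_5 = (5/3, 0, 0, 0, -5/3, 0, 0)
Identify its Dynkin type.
Compute the Cartan integers a_ij = 2(alpha_i, alpha_j)/(alpha_j, alpha_j); the resulting 5x5 Cartan matrix is
[[2, 0, 0, 0, -1], [0, 2, -1, 0, 0], [0, -1, 2, -1, -1], [0, 0, -1, 2, 0], [-1, 0, -1, 0, 2]].
All simple roots have the same length, so the diagram is simply laced. The associated Dynkin diagram is a chain of 3 nodes with a fork of two nodes at one end (D_5), so the type is D_5 (the algebra so(10)).

D_5 (so(10))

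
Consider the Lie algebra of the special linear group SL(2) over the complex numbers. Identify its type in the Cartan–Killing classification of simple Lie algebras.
This is sl(2), which has dimension 2^2 - 1 = 3 and rank 2 - 1 = 1 (a Cartan subalgebra is the diagonal traceless matrices). In the classification of classical Lie algebras, the special linear algebra sl(n+1) has type A_n; here n = 1, so the Dynkin diagram is a chain of 1 nodes with single edges (A_1). Hence the type is A_1.

type A_1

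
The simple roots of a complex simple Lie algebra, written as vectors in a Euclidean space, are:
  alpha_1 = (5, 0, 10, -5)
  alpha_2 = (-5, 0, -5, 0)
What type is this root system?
Compute the Cartan integers a_ij = 2(alpha_i, alpha_j)/(alpha_j, alpha_j); the resulting 2x2 Cartan matrix is
[[2, -3], [-1, 2]].
The roots have two lengths (squared-length ratio 3:1); the short ones are alpha_{2}. The associated Dynkin diagram is two nodes joined by a triple edge (G_2), so the type is G_2.

G_2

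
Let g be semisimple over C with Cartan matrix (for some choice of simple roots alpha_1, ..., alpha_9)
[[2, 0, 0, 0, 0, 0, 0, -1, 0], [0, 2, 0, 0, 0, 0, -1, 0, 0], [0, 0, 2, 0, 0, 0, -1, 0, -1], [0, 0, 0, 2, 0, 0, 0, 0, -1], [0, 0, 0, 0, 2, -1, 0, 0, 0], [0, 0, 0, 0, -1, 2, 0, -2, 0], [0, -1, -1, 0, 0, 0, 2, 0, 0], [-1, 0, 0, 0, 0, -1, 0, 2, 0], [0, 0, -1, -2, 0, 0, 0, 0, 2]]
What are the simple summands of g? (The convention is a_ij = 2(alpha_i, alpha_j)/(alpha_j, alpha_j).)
B5 + F4

The diagram associated to this matrix has two connected components: the simple roots {alpha_2, alpha_3, alpha_4, alpha_7, alpha_9} form a chain of 5 nodes with a double edge at one end; the terminal node there is the unique short simple root (B_5), and {alpha_1, alpha_5, alpha_6, alpha_8} form a chain of 4 nodes with a double edge between the middle two (F_4). A semisimple Lie algebra decomposes uniquely as the direct sum of simple ideals, one per connected component of its Dynkin diagram, so g ≅ B_5 ⊕ F_4 (dimension 55 + 52 = 107).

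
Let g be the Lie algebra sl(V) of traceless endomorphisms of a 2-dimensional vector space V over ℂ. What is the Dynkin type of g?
This is sl(2), which has dimension 2^2 - 1 = 3 and rank 2 - 1 = 1 (a Cartan subalgebra is the diagonal traceless matrices). In the classification of classical Lie algebras, the special linear algebra sl(n+1) has type A_n; here n = 1, so the Dynkin diagram is a chain of 1 nodes with single edges (A_1). Hence the type is A_1.

type A_1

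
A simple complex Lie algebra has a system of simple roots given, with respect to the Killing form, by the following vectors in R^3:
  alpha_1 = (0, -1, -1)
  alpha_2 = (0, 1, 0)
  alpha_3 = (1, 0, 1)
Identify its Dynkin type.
Compute the Cartan integers a_ij = 2(alpha_i, alpha_j)/(alpha_j, alpha_j); the resulting 3x3 Cartan matrix is
[[2, -2, -1], [-1, 2, 0], [-1, 0, 2]].
The roots have two lengths (squared-length ratio 2:1); the short ones are alpha_{2}. The associated Dynkin diagram is a chain of 3 nodes with a double edge at one end; the terminal node there is the unique short simple root (B_3), so the type is B_3 (the algebra so(7)).

B_3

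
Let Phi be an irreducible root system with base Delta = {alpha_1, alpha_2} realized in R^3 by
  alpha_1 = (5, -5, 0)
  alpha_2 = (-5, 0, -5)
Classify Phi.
A_2

Compute the Cartan integers a_ij = 2(alpha_i, alpha_j)/(alpha_j, alpha_j); the resulting 2x2 Cartan matrix is
[[2, -1], [-1, 2]].
All simple roots have the same length, so the diagram is simply laced. The associated Dynkin diagram is a chain of 2 nodes with single edges (A_2), so the type is A_2 (the algebra sl(3)).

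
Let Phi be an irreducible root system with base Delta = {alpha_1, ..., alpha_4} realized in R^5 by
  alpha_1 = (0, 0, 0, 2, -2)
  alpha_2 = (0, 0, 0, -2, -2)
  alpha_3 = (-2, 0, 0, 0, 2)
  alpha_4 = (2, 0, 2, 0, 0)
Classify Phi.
Compute the Cartan integers a_ij = 2(alpha_i, alpha_j)/(alpha_j, alpha_j); the resulting 4x4 Cartan matrix is
[[2, 0, -1, 0], [0, 2, -1, 0], [-1, -1, 2, -1], [0, 0, -1, 2]].
All simple roots have the same length, so the diagram is simply laced. The associated Dynkin diagram is a chain of 2 nodes with a fork of two nodes at one end (D_4), so the type is D_4 (the algebra so(8)).

type D_4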